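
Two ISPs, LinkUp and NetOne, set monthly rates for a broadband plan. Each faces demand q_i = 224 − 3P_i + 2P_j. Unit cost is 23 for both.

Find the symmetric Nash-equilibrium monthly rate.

LinkUp's profit: π = (P_{LinkUp} − 23)(224 − 3P_{LinkUp} + 2P_{NetOne}).
∂π/∂P_{LinkUp} = 293 − 6P_{LinkUp} + 2P_{NetOne} = 0 ⇒ P_{LinkUp} = 293/6 + (1/3)P_{NetOne}.
The game is symmetric, so in equilibrium P_{NetOne} = P_{LinkUp}: the reaction function gives (2/3)P_{LinkUp} = 293/6, hence P_{LinkUp} = 73.25.

73.25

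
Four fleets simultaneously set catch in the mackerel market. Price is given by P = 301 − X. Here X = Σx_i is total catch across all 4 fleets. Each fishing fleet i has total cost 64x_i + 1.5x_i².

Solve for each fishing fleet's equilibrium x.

29.625

A representative fishing fleet's profit is π_i = x_i(301 − X) − 64x_i − 1.5x_i², with X = x_i + Σ_{j≠i} x_j.
First-order condition: 237 − 5x_i − Σ_{j≠i} x_j = 0.
Imposing symmetry (x_j = x for all j) turns Σ_{j≠i} x_j into 3x, so 237 = 8x and x = 29.625.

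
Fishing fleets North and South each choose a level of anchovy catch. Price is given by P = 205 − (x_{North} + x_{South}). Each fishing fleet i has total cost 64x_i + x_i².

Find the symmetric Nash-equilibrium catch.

Fishing fleet North's profit: π = x_{North}(205 − (x_{North} + x_{South})) − 64x_{North} − x_{North}².
∂π/∂x_{North} = 141 − 4x_{North} − x_{South} = 0, so x_{North} = 35.25 − 0.25x_{South}.
By symmetry x_{South} = x_{North}; substituting into the reaction function, 1.25x_{North} = 35.25 and x_{North} = 28.2.

28.2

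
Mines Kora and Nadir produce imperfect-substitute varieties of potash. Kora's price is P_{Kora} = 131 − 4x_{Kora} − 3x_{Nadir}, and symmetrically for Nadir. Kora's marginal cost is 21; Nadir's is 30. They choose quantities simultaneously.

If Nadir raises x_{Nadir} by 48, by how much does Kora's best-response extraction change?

-18

Mine Kora's profit: π = x_{Kora}(131 − 4x_{Kora} − 3x_{Nadir}) − 21x_{Kora}.
∂π/∂x_{Kora} = 110 − 8x_{Kora} − 3x_{Nadir} = 0 ⇒ x_{Kora} = 13.75 − 0.375x_{Nadir}.
The reaction-function slope is −0.375, so a 48-unit rise in x_{Nadir} moves x_{Kora} by −0.375 × 48 = −18. Kora's best response falls — the actions are strategic substitutes.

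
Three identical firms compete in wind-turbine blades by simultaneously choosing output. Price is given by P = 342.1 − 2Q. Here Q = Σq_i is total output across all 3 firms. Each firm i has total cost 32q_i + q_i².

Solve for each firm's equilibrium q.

A representative firm's profit is π_i = q_i(342.1 − 2Q) − 32q_i − q_i², with Q = q_i + Σ_{j≠i} q_j.
First-order condition: 310.1 − 6q_i − 2Σ_{j≠i} q_j = 0.
With identical firms, set every q_j = q: then 310.1 − 6q − 4q = 0, i.e. q = 310.1/10 = 31.01.

31.01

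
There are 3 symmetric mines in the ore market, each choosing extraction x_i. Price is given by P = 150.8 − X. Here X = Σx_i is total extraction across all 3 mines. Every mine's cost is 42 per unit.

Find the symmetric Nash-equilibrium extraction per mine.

A representative mine's profit is π_i = x_i(150.8 − X) − 42x_i, with X = x_i + Σ_{j≠i} x_j.
First-order condition: 108.8 − 2x_i − Σ_{j≠i} x_j = 0.
Imposing symmetry (x_j = x for all j) turns Σ_{j≠i} x_j into 2x, so 108.8 = 4x and x = 27.2.

27.2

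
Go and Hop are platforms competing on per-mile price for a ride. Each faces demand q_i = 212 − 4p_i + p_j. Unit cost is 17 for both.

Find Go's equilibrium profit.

Go's profit: π = (p_{Go} − 17)(212 − 4p_{Go} + p_{Hop}).
∂π/∂p_{Go} = 280 − 8p_{Go} + p_{Hop} = 0 ⇒ p_{Go} = 35 + 0.125p_{Hop}.
Setting p_{Go} = p_{Hop} in the reaction function: p_{Go} = 35 + 0.125p_{Go}, so p_{Go} = 35 / 0.875 = 40.
q_{Go} = 212 − 4·40 + 40 = 92.
Profit = (40 − 17)·92 = 2116.

2116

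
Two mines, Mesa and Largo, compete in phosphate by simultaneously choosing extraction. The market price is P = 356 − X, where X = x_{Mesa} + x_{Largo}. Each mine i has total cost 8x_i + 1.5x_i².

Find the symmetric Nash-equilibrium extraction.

Mine Mesa's profit: π = x_{Mesa}(356 − (x_{Mesa} + x_{Largo})) − 8x_{Mesa} − 1.5x_{Mesa}².
∂π/∂x_{Mesa} = 348 − 5x_{Mesa} − x_{Largo} = 0, so x_{Mesa} = 69.6 − 0.2x_{Largo}.
By symmetry x_{Largo} = x_{Mesa}; substituting into the reaction function, 1.2x_{Mesa} = 69.6 and x_{Mesa} = 58.

58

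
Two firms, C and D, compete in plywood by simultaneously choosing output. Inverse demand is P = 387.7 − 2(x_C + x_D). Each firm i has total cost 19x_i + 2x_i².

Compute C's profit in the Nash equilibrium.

Firm C's profit: π = x_C(387.7 − 2(x_C + x_D)) − 19x_C − 2x_C².
∂π/∂x_C = 368.7 − 8x_C − 2x_D = 0, so x_C = 46.0875 − 0.25x_D.
The game is symmetric, so in equilibrium x_D = x_C: the reaction function gives 1.25x_C = 46.0875, hence x_C = 36.87.
Price P = 387.7 − 2·73.74 = 240.22.
C's profit: (240.22 − 19)·36.87 − 2(36.87)² = 5437.5876.

5437.5876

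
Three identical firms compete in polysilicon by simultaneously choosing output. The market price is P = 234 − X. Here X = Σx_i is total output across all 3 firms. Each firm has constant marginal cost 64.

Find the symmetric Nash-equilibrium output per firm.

42.5

A representative firm's profit is π_i = x_i(234 − X) − 64x_i, with X = x_i + Σ_{j≠i} x_j.
First-order condition: 170 − 2x_i − Σ_{j≠i} x_j = 0.
Imposing symmetry (x_j = x for all j) turns Σ_{j≠i} x_j into 2x, so 170 = 4x and x = 42.5.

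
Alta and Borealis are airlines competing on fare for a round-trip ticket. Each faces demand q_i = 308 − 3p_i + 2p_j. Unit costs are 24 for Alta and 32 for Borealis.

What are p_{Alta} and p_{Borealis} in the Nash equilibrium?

96.5, 99.5

Alta's profit: π = (p_{Alta} − 24)(308 − 3p_{Alta} + 2p_{Borealis}).
∂π/∂p_{Alta} = 380 − 6p_{Alta} + 2p_{Borealis} = 0 ⇒ p_{Alta} = 190/3 + (1/3)p_{Borealis}.
Similarly p_{Borealis} = 202/3 + (1/3)p_{Alta}.
Plugging p_{Borealis} into Alta's best response: p_{Alta} = 190/3 + (1/3)(202/3 + (1/3)p_{Alta}) ⇒ (8/9)p_{Alta} = 772/9, so p_{Alta} = 96.5.
Then p_{Borealis} = 202/3 + (1/3)·96.5 = 99.5.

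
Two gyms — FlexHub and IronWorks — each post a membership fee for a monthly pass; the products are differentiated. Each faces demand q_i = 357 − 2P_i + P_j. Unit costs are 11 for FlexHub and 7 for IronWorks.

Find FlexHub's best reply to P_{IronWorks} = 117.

FlexHub's profit: π = (P_{FlexHub} − 11)(357 − 2P_{FlexHub} + P_{IronWorks}).
∂π/∂P_{FlexHub} = 379 − 4P_{FlexHub} + P_{IronWorks} = 0 ⇒ P_{FlexHub} = 94.75 + 0.25P_{IronWorks}.
At P_{IronWorks} = 117: P_{FlexHub} = 94.75 + 0.25·117 = 124.

124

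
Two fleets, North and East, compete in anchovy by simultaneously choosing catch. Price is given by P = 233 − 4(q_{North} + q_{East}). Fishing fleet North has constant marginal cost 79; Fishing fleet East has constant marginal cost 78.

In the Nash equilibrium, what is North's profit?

Fishing fleet North's profit: π = q_{North}(233 − 4(q_{North} + q_{East})) − 79q_{North}.
∂π/∂q_{North} = 154 − 8q_{North} − 4q_{East} = 0, so q_{North} = 19.25 − 0.5q_{East}.
By the same steps for East: q_{East} = 19.375 − 0.5q_{North}.
Solving the two reaction functions simultaneously: (1 − (−0.5)(−0.5))q_{North} = 19.25 − 0.5·19.375, so 0.75q_{North} = 9.5625 and q_{North} = 12.75.
Then q_{East} = 19.375 − 0.5·12.75 = 13.
Price P = 233 − 4·25.75 = 130.
North's profit: (130 − 79)·12.75 = 650.25.

650.25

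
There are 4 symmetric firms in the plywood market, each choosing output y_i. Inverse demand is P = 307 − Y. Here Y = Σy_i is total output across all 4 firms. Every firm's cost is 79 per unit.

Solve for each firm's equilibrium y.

A representative firm's profit is π_i = y_i(307 − Y) − 79y_i, with Y = y_i + Σ_{j≠i} y_j.
First-order condition: 228 − 2y_i − Σ_{j≠i} y_j = 0.
In a symmetric equilibrium every firm chooses the same y, so Σ_{j≠i} y_j = 3y. The condition becomes 228 − 5y = 0, giving y = 228/5 = 45.6.

45.6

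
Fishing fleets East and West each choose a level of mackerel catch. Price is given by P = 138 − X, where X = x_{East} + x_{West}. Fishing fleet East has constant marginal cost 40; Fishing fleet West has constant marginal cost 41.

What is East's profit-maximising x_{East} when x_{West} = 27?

Fishing fleet East's profit: π = x_{East}(138 − (x_{East} + x_{West})) − 40x_{East}.
∂π/∂x_{East} = 98 − 2x_{East} − x_{West} = 0, so x_{East} = 49 − 0.5x_{West}.
At x_{West} = 27: x_{East} = 49 − 0.5·27 = 35.5.

35.5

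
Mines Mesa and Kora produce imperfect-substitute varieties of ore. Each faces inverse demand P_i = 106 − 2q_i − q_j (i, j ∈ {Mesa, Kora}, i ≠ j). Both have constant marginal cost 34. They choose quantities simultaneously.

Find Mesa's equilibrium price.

62.8

Mine Mesa's profit: π = q_{Mesa}(106 − 2q_{Mesa} − q_{Kora}) − 34q_{Mesa}.
∂π/∂q_{Mesa} = 72 − 4q_{Mesa} − q_{Kora} = 0 ⇒ q_{Mesa} = 18 − 0.25q_{Kora}.
The game is symmetric, so in equilibrium q_{Kora} = q_{Mesa}: the reaction function gives 1.25q_{Mesa} = 18, hence q_{Mesa} = 14.4.
P_{Mesa} = 106 − 2·14.4 − 14.4 = 62.8.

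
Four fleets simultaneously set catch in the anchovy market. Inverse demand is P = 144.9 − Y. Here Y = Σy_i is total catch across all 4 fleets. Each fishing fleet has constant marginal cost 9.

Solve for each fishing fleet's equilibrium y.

27.18

A representative fishing fleet's profit is π_i = y_i(144.9 − Y) − 9y_i, with Y = y_i + Σ_{j≠i} y_j.
First-order condition: 135.9 − 2y_i − Σ_{j≠i} y_j = 0.
In a symmetric equilibrium every fishing fleet chooses the same y, so Σ_{j≠i} y_j = 3y. The condition becomes 135.9 − 5y = 0, giving y = 135.9/5 = 27.18.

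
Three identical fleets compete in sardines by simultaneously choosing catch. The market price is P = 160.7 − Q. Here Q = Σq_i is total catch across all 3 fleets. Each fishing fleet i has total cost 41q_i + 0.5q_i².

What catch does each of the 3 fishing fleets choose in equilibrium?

A representative fishing fleet's profit is π_i = q_i(160.7 − Q) − 41q_i − 0.5q_i², with Q = q_i + Σ_{j≠i} q_j.
First-order condition: 119.7 − 3q_i − Σ_{j≠i} q_j = 0.
In a symmetric equilibrium every fishing fleet chooses the same q, so Σ_{j≠i} q_j = 2q. The condition becomes 119.7 − 5q = 0, giving q = 119.7/5 = 23.94.

23.94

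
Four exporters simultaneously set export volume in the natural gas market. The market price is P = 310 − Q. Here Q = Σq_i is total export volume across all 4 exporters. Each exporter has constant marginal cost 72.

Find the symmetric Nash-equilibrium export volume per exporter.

A representative exporter's profit is π_i = q_i(310 − Q) − 72q_i, with Q = q_i + Σ_{j≠i} q_j.
First-order condition: 238 − 2q_i − Σ_{j≠i} q_j = 0.
Imposing symmetry (q_j = q for all j) turns Σ_{j≠i} q_j into 3q, so 238 = 5q and q = 47.6.

47.6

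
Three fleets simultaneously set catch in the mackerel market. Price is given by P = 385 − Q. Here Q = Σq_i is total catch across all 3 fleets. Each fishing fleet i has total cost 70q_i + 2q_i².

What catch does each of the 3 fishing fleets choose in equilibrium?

A representative fishing fleet's profit is π_i = q_i(385 − Q) − 70q_i − 2q_i², with Q = q_i + Σ_{j≠i} q_j.
First-order condition: 315 − 6q_i − Σ_{j≠i} q_j = 0.
In a symmetric equilibrium every fishing fleet chooses the same q, so Σ_{j≠i} q_j = 2q. The condition becomes 315 − 8q = 0, giving q = 315/8 = 39.375.

39.375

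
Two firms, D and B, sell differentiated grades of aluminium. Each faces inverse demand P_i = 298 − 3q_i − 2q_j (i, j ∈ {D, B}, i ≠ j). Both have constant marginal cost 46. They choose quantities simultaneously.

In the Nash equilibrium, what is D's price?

Firm D's profit: π = q_D(298 − 3q_D − 2q_B) − 46q_D.
∂π/∂q_D = 252 − 6q_D − 2q_B = 0 ⇒ q_D = 42 − (1/3)q_B.
The game is symmetric, so in equilibrium q_B = q_D: the reaction function gives (4/3)q_D = 42, hence q_D = 31.5.
P_D = 298 − 3·31.5 − 2·31.5 = 140.5.

140.5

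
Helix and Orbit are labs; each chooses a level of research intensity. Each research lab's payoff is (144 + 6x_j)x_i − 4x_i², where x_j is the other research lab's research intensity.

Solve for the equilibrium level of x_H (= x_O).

72

Helix's payoff is (144 + 6x_O)x_H − 4x_H².
∂π/∂x_H = 144 + 6x_O − 8x_H = 0, so x_H = 18 + 0.75x_O.
Setting x_H = x_O in the reaction function: x_H = 18 + 0.75x_H, so x_H = 18 / 0.25 = 72.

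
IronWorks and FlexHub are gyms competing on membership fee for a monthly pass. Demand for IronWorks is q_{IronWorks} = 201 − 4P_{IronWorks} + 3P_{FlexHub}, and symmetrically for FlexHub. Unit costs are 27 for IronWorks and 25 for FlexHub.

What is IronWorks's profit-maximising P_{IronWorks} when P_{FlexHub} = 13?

IronWorks's profit: π = (P_{IronWorks} − 27)(201 − 4P_{IronWorks} + 3P_{FlexHub}).
∂π/∂P_{IronWorks} = 309 − 8P_{IronWorks} + 3P_{FlexHub} = 0 ⇒ P_{IronWorks} = 38.625 + 0.375P_{FlexHub}.
At P_{FlexHub} = 13: P_{IronWorks} = 38.625 + 0.375·13 = 43.5.

43.5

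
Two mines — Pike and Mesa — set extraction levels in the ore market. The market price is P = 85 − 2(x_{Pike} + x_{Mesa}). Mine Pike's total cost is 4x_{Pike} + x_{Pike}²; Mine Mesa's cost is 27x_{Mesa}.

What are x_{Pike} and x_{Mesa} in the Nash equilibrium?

Mine Pike's profit: π = x_{Pike}(85 − 2(x_{Pike} + x_{Mesa})) − 4x_{Pike} − x_{Pike}².
∂π/∂x_{Pike} = 81 − 6x_{Pike} − 2x_{Mesa} = 0, so x_{Pike} = 13.5 − (1/3)x_{Mesa}.
For Mesa: ∂π/∂x_{Mesa} = 58 − 4x_{Mesa} − 2x_{Pike} = 0 ⇒ x_{Mesa} = 14.5 − 0.5x_{Pike}.
Solving the two reaction functions simultaneously: (1 − (−1/3)(−0.5))x_{Pike} = 13.5 − (1/3)·14.5, so (5/6)x_{Pike} = 26/3 and x_{Pike} = 10.4.
Then x_{Mesa} = 14.5 − 0.5·10.4 = 9.3.

10.4, 9.3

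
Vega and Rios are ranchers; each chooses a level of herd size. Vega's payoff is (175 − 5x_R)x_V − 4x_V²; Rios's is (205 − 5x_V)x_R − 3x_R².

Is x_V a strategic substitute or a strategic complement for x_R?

Expanding Vega's payoff: 175x_V − 5x_Rx_V − 4x_V².
∂π/∂x_V = 175 − 5x_R − 8x_V = 0, so x_V = 21.875 − 0.625x_R.
The best-response slope dx_V/dx_R = −0.625 < 0: the reaction function is downward-sloping, so the choices are strategic substitutes.

strategic substitutes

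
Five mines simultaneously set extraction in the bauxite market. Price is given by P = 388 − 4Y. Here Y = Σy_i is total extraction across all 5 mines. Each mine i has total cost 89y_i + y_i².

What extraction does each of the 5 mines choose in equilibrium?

A representative mine's profit is π_i = y_i(388 − 4Y) − 89y_i − y_i², with Y = y_i + Σ_{j≠i} y_j.
First-order condition: 299 − 10y_i − 4Σ_{j≠i} y_j = 0.
Imposing symmetry (y_j = y for all j) turns Σ_{j≠i} y_j into 4y, so 299 = 26y and y = 11.5.

11.5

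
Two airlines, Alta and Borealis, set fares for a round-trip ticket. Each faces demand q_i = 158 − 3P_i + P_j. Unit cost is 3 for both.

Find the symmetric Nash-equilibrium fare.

Alta's profit: π = (P_{Alta} − 3)(158 − 3P_{Alta} + P_{Borealis}).
∂π/∂P_{Alta} = 167 − 6P_{Alta} + P_{Borealis} = 0 ⇒ P_{Alta} = 167/6 + (1/6)P_{Borealis}.
The game is symmetric, so in equilibrium P_{Borealis} = P_{Alta}: the reaction function gives (5/6)P_{Alta} = 167/6, hence P_{Alta} = 33.4.

33.4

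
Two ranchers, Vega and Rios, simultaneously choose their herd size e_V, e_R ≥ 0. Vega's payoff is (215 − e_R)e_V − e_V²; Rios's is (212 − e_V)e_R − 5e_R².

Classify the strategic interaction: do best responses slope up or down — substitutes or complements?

strategic substitutes

Expanding Vega's payoff: 215e_V − e_Re_V − e_V².
∂π/∂e_V = 215 − e_R − 2e_V = 0, so e_V = 107.5 − 0.5e_R.
The best-response slope de_V/de_R = −0.5 < 0: the reaction function is downward-sloping, so the choices are strategic substitutes.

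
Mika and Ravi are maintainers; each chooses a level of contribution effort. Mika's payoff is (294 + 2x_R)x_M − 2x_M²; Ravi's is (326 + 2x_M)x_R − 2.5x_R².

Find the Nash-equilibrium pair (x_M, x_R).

132.625, 118.25

Expanding Mika's payoff: 294x_M + 2x_Rx_M − 2x_M².
∂π/∂x_M = 294 + 2x_R − 4x_M = 0, so x_M = 73.5 + 0.5x_R.
Likewise for Ravi: x_R = 65.2 + 0.4x_M.
Solving the two reaction functions simultaneously: (1 − (0.5)(0.4))x_M = 73.5 + 0.5·65.2, so 0.8x_M = 106.1 and x_M = 132.625.
Then x_R = 65.2 + 0.4·132.625 = 118.25.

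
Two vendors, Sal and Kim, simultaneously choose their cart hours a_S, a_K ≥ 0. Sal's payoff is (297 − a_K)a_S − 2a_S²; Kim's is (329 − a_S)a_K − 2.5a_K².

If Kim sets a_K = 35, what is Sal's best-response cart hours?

65.5

Expanding Sal's payoff: 297a_S − a_Ka_S − 2a_S².
∂π/∂a_S = 297 − a_K − 4a_S = 0, so a_S = 74.25 − 0.25a_K.
At a_K = 35: a_S = 74.25 − 0.25·35 = 65.5.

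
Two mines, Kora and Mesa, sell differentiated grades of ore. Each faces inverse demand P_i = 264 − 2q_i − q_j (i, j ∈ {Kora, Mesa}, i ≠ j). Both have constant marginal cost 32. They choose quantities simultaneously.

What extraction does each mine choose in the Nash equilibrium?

Mine Kora's profit: π = q_{Kora}(264 − 2q_{Kora} − q_{Mesa}) − 32q_{Kora}.
∂π/∂q_{Kora} = 232 − 4q_{Kora} − q_{Mesa} = 0 ⇒ q_{Kora} = 58 − 0.25q_{Mesa}.
Setting q_{Kora} = q_{Mesa} in the reaction function: q_{Kora} = 58 − 0.25q_{Kora}, so q_{Kora} = 58 / 1.25 = 46.4.

46.4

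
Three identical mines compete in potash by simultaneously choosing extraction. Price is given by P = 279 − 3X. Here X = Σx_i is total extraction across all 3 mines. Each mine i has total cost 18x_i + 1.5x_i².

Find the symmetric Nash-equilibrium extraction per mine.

17.4

A representative mine's profit is π_i = x_i(279 − 3X) − 18x_i − 1.5x_i², with X = x_i + Σ_{j≠i} x_j.
First-order condition: 261 − 9x_i − 3Σ_{j≠i} x_j = 0.
In a symmetric equilibrium every mine chooses the same x, so Σ_{j≠i} x_j = 2x. The condition becomes 261 − 15x = 0, giving x = 261/15 = 17.4.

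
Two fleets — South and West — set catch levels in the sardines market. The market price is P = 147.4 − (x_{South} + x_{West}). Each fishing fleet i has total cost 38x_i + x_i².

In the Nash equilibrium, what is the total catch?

Fishing fleet South's profit: π = x_{South}(147.4 − (x_{South} + x_{West})) − 38x_{South} − x_{South}².
∂π/∂x_{South} = 109.4 − 4x_{South} − x_{West} = 0, so x_{South} = 27.35 − 0.25x_{West}.
Setting x_{South} = x_{West} in the reaction function: x_{South} = 27.35 − 0.25x_{South}, so x_{South} = 27.35 / 1.25 = 21.88.
Total catch: 21.88 + 21.88 = 43.76.

43.76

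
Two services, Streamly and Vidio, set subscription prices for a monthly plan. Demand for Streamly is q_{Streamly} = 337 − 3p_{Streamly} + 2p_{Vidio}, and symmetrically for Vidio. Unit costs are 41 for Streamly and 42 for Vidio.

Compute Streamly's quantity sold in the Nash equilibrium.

Streamly's profit: π = (p_{Streamly} − 41)(337 − 3p_{Streamly} + 2p_{Vidio}).
∂π/∂p_{Streamly} = 460 − 6p_{Streamly} + 2p_{Vidio} = 0 ⇒ p_{Streamly} = 230/3 + (1/3)p_{Vidio}.
Similarly p_{Vidio} = 463/6 + (1/3)p_{Streamly}.
Solving the two reaction functions simultaneously: (1 − (1/3)(1/3))p_{Streamly} = 230/3 + (1/3)·(463/6), so (8/9)p_{Streamly} = 1843/18 and p_{Streamly} = 115.1875.
Then p_{Vidio} = 463/6 + (1/3)·115.1875 = 115.5625.
q_{Streamly} = 337 − 3·115.1875 + 2·115.5625 = 222.5625.

222.5625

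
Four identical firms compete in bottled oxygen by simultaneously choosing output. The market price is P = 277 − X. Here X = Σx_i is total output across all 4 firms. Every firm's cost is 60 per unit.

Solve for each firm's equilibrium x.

A representative firm's profit is π_i = x_i(277 − X) − 60x_i, with X = x_i + Σ_{j≠i} x_j.
First-order condition: 217 − 2x_i − Σ_{j≠i} x_j = 0.
In a symmetric equilibrium every firm chooses the same x, so Σ_{j≠i} x_j = 3x. The condition becomes 217 − 5x = 0, giving x = 217/5 = 43.4.

43.4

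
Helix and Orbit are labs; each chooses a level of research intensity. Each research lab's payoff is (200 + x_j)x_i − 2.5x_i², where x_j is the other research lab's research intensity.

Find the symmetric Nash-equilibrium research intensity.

Helix's payoff is (200 + x_O)x_H − 2.5x_H².
∂π/∂x_H = 200 + x_O − 5x_H = 0, so x_H = 40 + 0.2x_O.
The game is symmetric, so in equilibrium x_O = x_H: the reaction function gives 0.8x_H = 40, hence x_H = 50.

50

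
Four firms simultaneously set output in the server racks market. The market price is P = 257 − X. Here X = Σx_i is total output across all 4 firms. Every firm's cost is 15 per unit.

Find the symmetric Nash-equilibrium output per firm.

48.4

A representative firm's profit is π_i = x_i(257 − X) − 15x_i, with X = x_i + Σ_{j≠i} x_j.
First-order condition: 242 − 2x_i − Σ_{j≠i} x_j = 0.
With identical firms, set every x_j = x: then 242 − 2x − 3x = 0, i.e. x = 242/5 = 48.4.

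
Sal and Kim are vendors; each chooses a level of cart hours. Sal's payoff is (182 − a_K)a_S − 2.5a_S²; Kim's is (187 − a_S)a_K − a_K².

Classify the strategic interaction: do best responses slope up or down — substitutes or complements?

strategic substitutes

Expanding Sal's payoff: 182a_S − a_Ka_S − 2.5a_S².
∂π/∂a_S = 182 − a_K − 5a_S = 0, so a_S = 36.4 − 0.2a_K.
The best-response slope da_S/da_K = −0.2 < 0: the reaction function is downward-sloping, so the choices are strategic substitutes.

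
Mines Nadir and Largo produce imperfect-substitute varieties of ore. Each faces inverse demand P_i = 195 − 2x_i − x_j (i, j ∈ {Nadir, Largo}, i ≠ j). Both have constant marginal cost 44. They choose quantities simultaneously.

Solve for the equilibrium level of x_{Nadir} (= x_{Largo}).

Mine Nadir's profit: π = x_{Nadir}(195 − 2x_{Nadir} − x_{Largo}) − 44x_{Nadir}.
∂π/∂x_{Nadir} = 151 − 4x_{Nadir} − x_{Largo} = 0 ⇒ x_{Nadir} = 37.75 − 0.25x_{Largo}.
The game is symmetric, so in equilibrium x_{Largo} = x_{Nadir}: the reaction function gives 1.25x_{Nadir} = 37.75, hence x_{Nadir} = 30.2.

30.2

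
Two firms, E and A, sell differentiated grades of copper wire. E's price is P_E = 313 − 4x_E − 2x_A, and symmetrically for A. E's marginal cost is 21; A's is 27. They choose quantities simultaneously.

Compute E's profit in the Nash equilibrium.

Firm E's profit: π = x_E(313 − 4x_E − 2x_A) − 21x_E.
∂π/∂x_E = 292 − 8x_E − 2x_A = 0 ⇒ x_E = 36.5 − 0.25x_A.
Similarly x_A = 35.75 − 0.25x_E.
Solving the two reaction functions simultaneously: (1 − (−0.25)(−0.25))x_E = 36.5 − 0.25·35.75, so 0.9375x_E = 27.5625 and x_E = 29.4.
Then x_A = 35.75 − 0.25·29.4 = 28.4.
P_E = 313 − 4·29.4 − 2·28.4 = 138.6.
Profit = (138.6 − 21)·29.4 = 3457.44.

3457.44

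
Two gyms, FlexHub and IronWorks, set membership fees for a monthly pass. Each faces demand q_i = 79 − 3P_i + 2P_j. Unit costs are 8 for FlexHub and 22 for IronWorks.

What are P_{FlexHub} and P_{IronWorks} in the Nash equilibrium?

FlexHub's profit: π = (P_{FlexHub} − 8)(79 − 3P_{FlexHub} + 2P_{IronWorks}).
∂π/∂P_{FlexHub} = 103 − 6P_{FlexHub} + 2P_{IronWorks} = 0 ⇒ P_{FlexHub} = 103/6 + (1/3)P_{IronWorks}.
Similarly P_{IronWorks} = 145/6 + (1/3)P_{FlexHub}.
Plugging P_{IronWorks} into FlexHub's best response: P_{FlexHub} = 103/6 + (1/3)(145/6 + (1/3)P_{FlexHub}) ⇒ (8/9)P_{FlexHub} = 227/9, so P_{FlexHub} = 28.375.
Then P_{IronWorks} = 145/6 + (1/3)·28.375 = 33.625.

28.375, 33.625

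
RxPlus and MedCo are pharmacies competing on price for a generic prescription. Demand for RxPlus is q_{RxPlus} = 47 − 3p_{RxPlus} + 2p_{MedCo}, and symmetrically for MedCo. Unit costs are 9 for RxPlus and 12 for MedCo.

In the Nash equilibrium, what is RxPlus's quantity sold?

RxPlus's profit: π = (p_{RxPlus} − 9)(47 − 3p_{RxPlus} + 2p_{MedCo}).
∂π/∂p_{RxPlus} = 74 − 6p_{RxPlus} + 2p_{MedCo} = 0 ⇒ p_{RxPlus} = 37/3 + (1/3)p_{MedCo}.
Similarly p_{MedCo} = 83/6 + (1/3)p_{RxPlus}.
Substituting the second reaction function into the first: p_{RxPlus} = 37/3 + (1/3)(83/6 + (1/3)p_{RxPlus}), which gives (8/9)p_{RxPlus} = 305/18 ⇒ p_{RxPlus} = 19.0625.
Then p_{MedCo} = 83/6 + (1/3)·19.0625 = 20.1875.
q_{RxPlus} = 47 − 3·19.0625 + 2·20.1875 = 30.1875.

30.1875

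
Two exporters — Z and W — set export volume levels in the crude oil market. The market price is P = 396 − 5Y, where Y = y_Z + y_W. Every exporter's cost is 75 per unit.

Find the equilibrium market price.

Exporter Z's profit: π = y_Z(396 − 5(y_Z + y_W)) − 75y_Z.
∂π/∂y_Z = 321 − 10y_Z − 5y_W = 0, so y_Z = 32.1 − 0.5y_W.
Setting y_Z = y_W in the reaction function: y_Z = 32.1 − 0.5y_Z, so y_Z = 32.1 / 1.5 = 21.4.
Equilibrium price: P = 396 − 5·42.8 = 182.

182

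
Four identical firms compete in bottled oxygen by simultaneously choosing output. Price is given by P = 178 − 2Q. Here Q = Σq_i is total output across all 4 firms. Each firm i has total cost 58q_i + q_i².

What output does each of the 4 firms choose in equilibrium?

A representative firm's profit is π_i = q_i(178 − 2Q) − 58q_i − q_i², with Q = q_i + Σ_{j≠i} q_j.
First-order condition: 120 − 6q_i − 2Σ_{j≠i} q_j = 0.
With identical firms, set every q_j = q: then 120 − 6q − 6q = 0, i.e. q = 120/12 = 10.

10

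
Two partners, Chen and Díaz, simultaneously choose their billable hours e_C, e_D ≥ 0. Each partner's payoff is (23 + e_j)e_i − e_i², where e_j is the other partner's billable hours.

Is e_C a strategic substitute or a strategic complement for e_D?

strategic complements

Chen's payoff is (23 + e_D)e_C − e_C².
∂π/∂e_C = 23 + e_D − 2e_C = 0, so e_C = 11.5 + 0.5e_D.
The best-response slope de_C/de_D = 0.5 > 0: the reaction function is upward-sloping, so the choices are strategic complements.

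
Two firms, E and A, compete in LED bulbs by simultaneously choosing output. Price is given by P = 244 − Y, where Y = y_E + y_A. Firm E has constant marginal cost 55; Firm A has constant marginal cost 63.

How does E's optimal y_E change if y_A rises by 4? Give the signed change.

-2

Firm E's profit: π = y_E(244 − (y_E + y_A)) − 55y_E.
∂π/∂y_E = 189 − 2y_E − y_A = 0, so y_E = 94.5 − 0.5y_A.
The reaction-function slope is −0.5, so a 4-unit rise in y_A moves y_E by −0.5 × 4 = −2. E's best response falls — the actions are strategic substitutes.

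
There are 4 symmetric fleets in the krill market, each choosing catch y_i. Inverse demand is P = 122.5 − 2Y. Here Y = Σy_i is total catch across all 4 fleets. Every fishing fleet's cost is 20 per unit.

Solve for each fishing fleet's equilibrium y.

A representative fishing fleet's profit is π_i = y_i(122.5 − 2Y) − 20y_i, with Y = y_i + Σ_{j≠i} y_j.
First-order condition: 102.5 − 4y_i − 2Σ_{j≠i} y_j = 0.
In a symmetric equilibrium every fishing fleet chooses the same y, so Σ_{j≠i} y_j = 3y. The condition becomes 102.5 − 10y = 0, giving y = 102.5/10 = 10.25.

10.25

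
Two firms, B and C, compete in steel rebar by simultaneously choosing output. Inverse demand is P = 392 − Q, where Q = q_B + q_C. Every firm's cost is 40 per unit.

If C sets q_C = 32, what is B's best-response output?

Firm B's profit: π = q_B(392 − (q_B + q_C)) − 40q_B.
∂π/∂q_B = 352 − 2q_B − q_C = 0, so q_B = 176 − 0.5q_C.
At q_C = 32: q_B = 176 − 0.5·32 = 160.

160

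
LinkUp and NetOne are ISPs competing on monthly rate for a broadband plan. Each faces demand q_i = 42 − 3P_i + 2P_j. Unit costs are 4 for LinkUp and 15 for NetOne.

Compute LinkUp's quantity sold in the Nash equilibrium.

LinkUp's profit: π = (P_{LinkUp} − 4)(42 − 3P_{LinkUp} + 2P_{NetOne}).
∂π/∂P_{LinkUp} = 54 − 6P_{LinkUp} + 2P_{NetOne} = 0 ⇒ P_{LinkUp} = 9 + (1/3)P_{NetOne}.
Similarly P_{NetOne} = 14.5 + (1/3)P_{LinkUp}.
Substituting the second reaction function into the first: P_{LinkUp} = 9 + (1/3)(14.5 + (1/3)P_{LinkUp}), which gives (8/9)P_{LinkUp} = 83/6 ⇒ P_{LinkUp} = 15.5625.
Then P_{NetOne} = 14.5 + (1/3)·15.5625 = 19.6875.
q_{LinkUp} = 42 − 3·15.5625 + 2·19.6875 = 34.6875.

34.6875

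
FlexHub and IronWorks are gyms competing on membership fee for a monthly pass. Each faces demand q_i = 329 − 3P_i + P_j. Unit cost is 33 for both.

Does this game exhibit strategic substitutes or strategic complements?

strategic complements

FlexHub's profit: π = (P_{FlexHub} − 33)(329 − 3P_{FlexHub} + P_{IronWorks}).
∂π/∂P_{FlexHub} = 428 − 6P_{FlexHub} + P_{IronWorks} = 0 ⇒ P_{FlexHub} = 214/3 + (1/6)P_{IronWorks}.
The best-response slope dP_{FlexHub}/dP_{IronWorks} = 1/6 > 0: the reaction function is upward-sloping, so the choices are strategic complements.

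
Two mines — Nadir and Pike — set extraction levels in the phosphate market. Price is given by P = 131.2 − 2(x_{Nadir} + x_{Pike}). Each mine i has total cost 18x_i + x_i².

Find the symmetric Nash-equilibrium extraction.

Mine Nadir's profit: π = x_{Nadir}(131.2 − 2(x_{Nadir} + x_{Pike})) − 18x_{Nadir} − x_{Nadir}².
∂π/∂x_{Nadir} = 113.2 − 6x_{Nadir} − 2x_{Pike} = 0, so x_{Nadir} = 283/15 − (1/3)x_{Pike}.
Setting x_{Nadir} = x_{Pike} in the reaction function: x_{Nadir} = 283/15 − (1/3)x_{Nadir}, so x_{Nadir} = (283/15) / (4/3) = 14.15.

14.15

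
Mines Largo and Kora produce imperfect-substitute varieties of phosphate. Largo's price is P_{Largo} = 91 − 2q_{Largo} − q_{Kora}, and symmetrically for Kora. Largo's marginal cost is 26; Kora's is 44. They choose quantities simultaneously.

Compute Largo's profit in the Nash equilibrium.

403.28

Mine Largo's profit: π = q_{Largo}(91 − 2q_{Largo} − q_{Kora}) − 26q_{Largo}.
∂π/∂q_{Largo} = 65 − 4q_{Largo} − q_{Kora} = 0 ⇒ q_{Largo} = 16.25 − 0.25q_{Kora}.
Similarly q_{Kora} = 11.75 − 0.25q_{Largo}.
Plugging q_{Kora} into Largo's best response: q_{Largo} = 16.25 − 0.25(11.75 − 0.25q_{Largo}) ⇒ 0.9375q_{Largo} = 13.3125, so q_{Largo} = 14.2.
Then q_{Kora} = 11.75 − 0.25·14.2 = 8.2.
P_{Largo} = 91 − 2·14.2 − 8.2 = 54.4.
Profit = (54.4 − 26)·14.2 = 403.28.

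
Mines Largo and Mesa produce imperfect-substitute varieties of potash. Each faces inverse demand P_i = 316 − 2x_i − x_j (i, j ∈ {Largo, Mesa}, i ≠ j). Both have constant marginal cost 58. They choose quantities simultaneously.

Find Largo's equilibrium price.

161.2

Mine Largo's profit: π = x_{Largo}(316 − 2x_{Largo} − x_{Mesa}) − 58x_{Largo}.
∂π/∂x_{Largo} = 258 − 4x_{Largo} − x_{Mesa} = 0 ⇒ x_{Largo} = 64.5 − 0.25x_{Mesa}.
The game is symmetric, so in equilibrium x_{Mesa} = x_{Largo}: the reaction function gives 1.25x_{Largo} = 64.5, hence x_{Largo} = 51.6.
P_{Largo} = 316 − 2·51.6 − 51.6 = 161.2.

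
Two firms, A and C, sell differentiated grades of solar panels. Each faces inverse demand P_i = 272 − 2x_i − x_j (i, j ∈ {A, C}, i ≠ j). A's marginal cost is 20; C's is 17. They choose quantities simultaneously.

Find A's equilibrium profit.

Firm A's profit: π = x_A(272 − 2x_A − x_C) − 20x_A.
∂π/∂x_A = 252 − 4x_A − x_C = 0 ⇒ x_A = 63 − 0.25x_C.
Similarly x_C = 63.75 − 0.25x_A.
Plugging x_C into A's best response: x_A = 63 − 0.25(63.75 − 0.25x_A) ⇒ 0.9375x_A = 47.0625, so x_A = 50.2.
Then x_C = 63.75 − 0.25·50.2 = 51.2.
P_A = 272 − 2·50.2 − 51.2 = 120.4.
Profit = (120.4 − 20)·50.2 = 5040.08.

5040.08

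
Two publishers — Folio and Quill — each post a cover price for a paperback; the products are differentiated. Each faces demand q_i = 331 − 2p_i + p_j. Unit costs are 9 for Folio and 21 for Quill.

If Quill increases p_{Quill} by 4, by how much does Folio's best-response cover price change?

Folio's profit: π = (p_{Folio} − 9)(331 − 2p_{Folio} + p_{Quill}).
∂π/∂p_{Folio} = 349 − 4p_{Folio} + p_{Quill} = 0 ⇒ p_{Folio} = 87.25 + 0.25p_{Quill}.
The reaction-function slope is 0.25, so a 4-unit rise in p_{Quill} moves p_{Folio} by 0.25 × 4 = 1. Folio's best response rises — the actions are strategic complements.

1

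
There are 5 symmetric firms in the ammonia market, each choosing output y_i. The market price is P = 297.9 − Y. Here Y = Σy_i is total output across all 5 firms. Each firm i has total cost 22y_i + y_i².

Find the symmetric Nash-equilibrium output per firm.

34.4875

A representative firm's profit is π_i = y_i(297.9 − Y) − 22y_i − y_i², with Y = y_i + Σ_{j≠i} y_j.
First-order condition: 275.9 − 4y_i − Σ_{j≠i} y_j = 0.
With identical firms, set every y_j = y: then 275.9 − 4y − 4y = 0, i.e. y = 275.9/8 = 34.4875.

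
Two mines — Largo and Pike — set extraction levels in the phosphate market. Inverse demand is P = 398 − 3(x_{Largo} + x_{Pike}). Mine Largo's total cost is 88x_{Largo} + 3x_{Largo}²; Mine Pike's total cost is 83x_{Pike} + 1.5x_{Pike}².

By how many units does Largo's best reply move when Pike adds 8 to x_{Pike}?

-2

Mine Largo's profit: π = x_{Largo}(398 − 3(x_{Largo} + x_{Pike})) − 88x_{Largo} − 3x_{Largo}².
∂π/∂x_{Largo} = 310 − 12x_{Largo} − 3x_{Pike} = 0, so x_{Largo} = 155/6 − 0.25x_{Pike}.
The reaction-function slope is −0.25, so an 8-unit rise in x_{Pike} moves x_{Largo} by −0.25 × 8 = −2. Largo's best response falls — the actions are strategic substitutes.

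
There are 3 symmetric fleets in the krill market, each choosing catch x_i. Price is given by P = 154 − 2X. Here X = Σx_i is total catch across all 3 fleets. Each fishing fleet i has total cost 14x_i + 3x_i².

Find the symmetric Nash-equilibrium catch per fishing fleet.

10

A representative fishing fleet's profit is π_i = x_i(154 − 2X) − 14x_i − 3x_i², with X = x_i + Σ_{j≠i} x_j.
First-order condition: 140 − 10x_i − 2Σ_{j≠i} x_j = 0.
Imposing symmetry (x_j = x for all j) turns Σ_{j≠i} x_j into 2x, so 140 = 14x and x = 10.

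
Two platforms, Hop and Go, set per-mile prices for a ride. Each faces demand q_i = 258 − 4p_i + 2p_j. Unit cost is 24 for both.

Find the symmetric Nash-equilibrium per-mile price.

Hop's profit: π = (p_{Hop} − 24)(258 − 4p_{Hop} + 2p_{Go}).
∂π/∂p_{Hop} = 354 − 8p_{Hop} + 2p_{Go} = 0 ⇒ p_{Hop} = 44.25 + 0.25p_{Go}.
The game is symmetric, so in equilibrium p_{Go} = p_{Hop}: the reaction function gives 0.75p_{Hop} = 44.25, hence p_{Hop} = 59.

59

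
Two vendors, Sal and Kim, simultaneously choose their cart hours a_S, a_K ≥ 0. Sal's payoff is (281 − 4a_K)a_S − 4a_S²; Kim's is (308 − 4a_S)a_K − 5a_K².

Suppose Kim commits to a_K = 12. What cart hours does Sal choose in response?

29.125

Expanding Sal's payoff: 281a_S − 4a_Ka_S − 4a_S².
∂π/∂a_S = 281 − 4a_K − 8a_S = 0, so a_S = 35.125 − 0.5a_K.
At a_K = 12: a_S = 35.125 − 0.5·12 = 29.125.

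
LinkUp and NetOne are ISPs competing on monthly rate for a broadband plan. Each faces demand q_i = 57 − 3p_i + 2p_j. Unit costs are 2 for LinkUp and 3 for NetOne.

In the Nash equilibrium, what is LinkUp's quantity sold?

LinkUp's profit: π = (p_{LinkUp} − 2)(57 − 3p_{LinkUp} + 2p_{NetOne}).
∂π/∂p_{LinkUp} = 63 − 6p_{LinkUp} + 2p_{NetOne} = 0 ⇒ p_{LinkUp} = 10.5 + (1/3)p_{NetOne}.
Similarly p_{NetOne} = 11 + (1/3)p_{LinkUp}.
Plugging p_{NetOne} into LinkUp's best response: p_{LinkUp} = 10.5 + (1/3)(11 + (1/3)p_{LinkUp}) ⇒ (8/9)p_{LinkUp} = 85/6, so p_{LinkUp} = 15.9375.
Then p_{NetOne} = 11 + (1/3)·15.9375 = 16.3125.
q_{LinkUp} = 57 − 3·15.9375 + 2·16.3125 = 41.8125.

41.8125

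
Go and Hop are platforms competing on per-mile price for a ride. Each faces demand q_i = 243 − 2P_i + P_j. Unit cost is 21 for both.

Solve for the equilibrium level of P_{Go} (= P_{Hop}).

Go's profit: π = (P_{Go} − 21)(243 − 2P_{Go} + P_{Hop}).
∂π/∂P_{Go} = 285 − 4P_{Go} + P_{Hop} = 0 ⇒ P_{Go} = 71.25 + 0.25P_{Hop}.
Setting P_{Go} = P_{Hop} in the reaction function: P_{Go} = 71.25 + 0.25P_{Go}, so P_{Go} = 71.25 / 0.75 = 95.

95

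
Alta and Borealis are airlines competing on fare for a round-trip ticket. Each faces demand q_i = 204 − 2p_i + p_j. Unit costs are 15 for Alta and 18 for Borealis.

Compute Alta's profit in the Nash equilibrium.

8039.12

Alta's profit: π = (p_{Alta} − 15)(204 − 2p_{Alta} + p_{Borealis}).
∂π/∂p_{Alta} = 234 − 4p_{Alta} + p_{Borealis} = 0 ⇒ p_{Alta} = 58.5 + 0.25p_{Borealis}.
Similarly p_{Borealis} = 60 + 0.25p_{Alta}.
Solving the two reaction functions simultaneously: (1 − (0.25)(0.25))p_{Alta} = 58.5 + 0.25·60, so 0.9375p_{Alta} = 73.5 and p_{Alta} = 78.4.
Then p_{Borealis} = 60 + 0.25·78.4 = 79.6.
q_{Alta} = 204 − 2·78.4 + 79.6 = 126.8.
Profit = (78.4 − 15)·126.8 = 8039.12.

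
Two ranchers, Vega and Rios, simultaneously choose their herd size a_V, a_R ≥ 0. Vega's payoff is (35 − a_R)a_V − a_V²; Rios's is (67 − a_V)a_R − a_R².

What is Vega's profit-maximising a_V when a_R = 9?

13

Expanding Vega's payoff: 35a_V − a_Ra_V − a_V².
∂π/∂a_V = 35 − a_R − 2a_V = 0, so a_V = 17.5 − 0.5a_R.
At a_R = 9: a_V = 17.5 − 0.5·9 = 13.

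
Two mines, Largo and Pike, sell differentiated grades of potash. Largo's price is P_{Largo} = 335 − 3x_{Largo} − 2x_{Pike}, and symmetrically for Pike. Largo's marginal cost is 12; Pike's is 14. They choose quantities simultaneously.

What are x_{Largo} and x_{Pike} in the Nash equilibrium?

40.5, 40

Mine Largo's profit: π = x_{Largo}(335 − 3x_{Largo} − 2x_{Pike}) − 12x_{Largo}.
∂π/∂x_{Largo} = 323 − 6x_{Largo} − 2x_{Pike} = 0 ⇒ x_{Largo} = 323/6 − (1/3)x_{Pike}.
Similarly x_{Pike} = 53.5 − (1/3)x_{Largo}.
Solving the two reaction functions simultaneously: (1 − (−1/3)(−1/3))x_{Largo} = 323/6 − (1/3)·53.5, so (8/9)x_{Largo} = 36 and x_{Largo} = 40.5.
Then x_{Pike} = 53.5 − (1/3)·40.5 = 40.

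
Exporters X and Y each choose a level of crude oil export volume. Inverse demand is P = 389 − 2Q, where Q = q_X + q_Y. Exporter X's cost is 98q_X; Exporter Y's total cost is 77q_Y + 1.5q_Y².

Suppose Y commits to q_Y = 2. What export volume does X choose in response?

Exporter X's profit: π = q_X(389 − 2(q_X + q_Y)) − 98q_X.
∂π/∂q_X = 291 − 4q_X − 2q_Y = 0, so q_X = 72.75 − 0.5q_Y.
At q_Y = 2: q_X = 72.75 − 0.5·2 = 71.75.

71.75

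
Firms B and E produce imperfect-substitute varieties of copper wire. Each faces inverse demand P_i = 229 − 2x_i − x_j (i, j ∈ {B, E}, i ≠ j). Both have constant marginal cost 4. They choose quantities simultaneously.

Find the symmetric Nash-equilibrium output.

45

Firm B's profit: π = x_B(229 − 2x_B − x_E) − 4x_B.
∂π/∂x_B = 225 − 4x_B − x_E = 0 ⇒ x_B = 56.25 − 0.25x_E.
Setting x_B = x_E in the reaction function: x_B = 56.25 − 0.25x_B, so x_B = 56.25 / 1.25 = 45.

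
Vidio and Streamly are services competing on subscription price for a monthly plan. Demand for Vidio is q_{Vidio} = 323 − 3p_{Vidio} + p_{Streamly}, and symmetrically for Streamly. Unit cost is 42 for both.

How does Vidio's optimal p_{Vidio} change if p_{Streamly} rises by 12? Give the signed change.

2

Vidio's profit: π = (p_{Vidio} − 42)(323 − 3p_{Vidio} + p_{Streamly}).
∂π/∂p_{Vidio} = 449 − 6p_{Vidio} + p_{Streamly} = 0 ⇒ p_{Vidio} = 449/6 + (1/6)p_{Streamly}.
The reaction-function slope is 1/6, so a 12-unit rise in p_{Streamly} moves p_{Vidio} by 1/6 × 12 = 2. Vidio's best response rises — the actions are strategic complements.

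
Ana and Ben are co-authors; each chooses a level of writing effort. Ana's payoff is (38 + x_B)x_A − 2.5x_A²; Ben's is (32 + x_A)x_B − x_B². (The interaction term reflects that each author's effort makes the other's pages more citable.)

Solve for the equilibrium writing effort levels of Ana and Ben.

12, 22

Expanding Ana's payoff: 38x_A + x_Bx_A − 2.5x_A².
∂π/∂x_A = 38 + x_B − 5x_A = 0, so x_A = 7.6 + 0.2x_B.
Likewise for Ben: x_B = 16 + 0.5x_A.
Solving the two reaction functions simultaneously: (1 − (0.2)(0.5))x_A = 7.6 + 0.2·16, so 0.9x_A = 10.8 and x_A = 12.
Then x_B = 16 + 0.5·12 = 22.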